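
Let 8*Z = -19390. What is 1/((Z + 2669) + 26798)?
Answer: 4/108173 ≈ 3.6978e-5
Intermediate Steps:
Z = -9695/4 (Z = (⅛)*(-19390) = -9695/4 ≈ -2423.8)
1/((Z + 2669) + 26798) = 1/((-9695/4 + 2669) + 26798) = 1/(981/4 + 26798) = 1/(108173/4) = 4/108173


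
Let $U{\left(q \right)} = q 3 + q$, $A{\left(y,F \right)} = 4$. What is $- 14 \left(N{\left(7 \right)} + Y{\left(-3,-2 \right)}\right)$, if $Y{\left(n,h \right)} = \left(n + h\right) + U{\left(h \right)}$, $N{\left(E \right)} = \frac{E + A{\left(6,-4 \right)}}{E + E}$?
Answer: $171$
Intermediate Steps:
$U{\left(q \right)} = 4 q$ ($U{\left(q \right)} = 3 q + q = 4 q$)
$N{\left(E \right)} = \frac{4 + E}{2 E}$ ($N{\left(E \right)} = \frac{E + 4}{E + E} = \frac{4 + E}{2 E}$)
$Y{\left(n,h \right)} = n + 5 h$ ($Y{\left(n,h \right)} = \left(n + h\right) + 4 h = \left(h + n\right) + 4 h = n + 5 h$)
$- 14 \left(N{\left(7 \right)} + Y{\left(-3,-2 \right)}\right) = - 14 \left(\frac{4 + 7}{2 \cdot 7} + \left(-3 + 5 \left(-2\right)\right)\right) = - 14 \left(\frac{1}{2} \cdot \frac{1}{7} \cdot 11 - 13\right) = - 14 \left(\frac{11}{14} - 13\right) = \left(-14\right) \left(- \frac{171}{14}\right) = 171$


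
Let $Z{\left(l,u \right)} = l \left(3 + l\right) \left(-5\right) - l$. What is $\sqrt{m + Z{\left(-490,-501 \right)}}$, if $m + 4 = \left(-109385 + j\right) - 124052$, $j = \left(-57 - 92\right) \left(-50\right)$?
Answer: $i \sqrt{1418651} \approx 1191.1 i$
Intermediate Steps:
$j = 7450$ ($j = \left(-149\right) \left(-50\right) = 7450$)
$Z{\left(l,u \right)} = - l - 5 l \left(3 + l\right)$ ($Z{\left(l,u \right)} = - 5 l \left(3 + l\right) - l = - l - 5 l \left(3 + l\right)$)
$m = -225991$ ($m = -4 + \left(\left(-109385 + 7450\right) - 124052\right) = -4 - 225987 = -225991$)
$\sqrt{m + Z{\left(-490,-501 \right)}} = \sqrt{-225991 - - 490 \left(16 + 5 \left(-490\right)\right)} = \sqrt{-225991 - - 490 \left(16 - 2450\right)} = \sqrt{-225991 - \left(-490\right) \left(-2434\right)} = \sqrt{-225991 - 1192660} = \sqrt{-1418651} = i \sqrt{1418651}$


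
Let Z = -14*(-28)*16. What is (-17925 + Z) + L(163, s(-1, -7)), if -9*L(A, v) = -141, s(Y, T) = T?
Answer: -34912/3 ≈ -11637.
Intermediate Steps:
Z = 6272 (Z = 392*16 = 6272)
L(A, v) = 47/3 (L(A, v) = -⅑*(-141) = 47/3)
(-17925 + Z) + L(163, s(-1, -7)) = (-17925 + 6272) + 47/3 = -11653 + 47/3 = -34912/3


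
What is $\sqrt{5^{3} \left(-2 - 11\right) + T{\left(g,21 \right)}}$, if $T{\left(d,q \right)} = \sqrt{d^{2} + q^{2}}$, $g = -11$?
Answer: $\sqrt{-1625 + \sqrt{562}} \approx 40.016 i$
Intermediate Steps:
$\sqrt{5^{3} \left(-2 - 11\right) + T{\left(g,21 \right)}} = \sqrt{5^{3} \left(-2 - 11\right) + \sqrt{\left(-11\right)^{2} + 21^{2}}} = \sqrt{125 \left(-13\right) + \sqrt{121 + 441}} = \sqrt{-1625 + \sqrt{562}}$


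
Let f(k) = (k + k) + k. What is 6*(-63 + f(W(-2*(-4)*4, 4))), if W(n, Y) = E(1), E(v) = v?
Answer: -360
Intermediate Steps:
W(n, Y) = 1
f(k) = 3*k (f(k) = 2*k + k = 3*k)
6*(-63 + f(W(-2*(-4)*4, 4))) = 6*(-63 + 3*1) = 6*(-63 + 3) = 6*(-60) = -360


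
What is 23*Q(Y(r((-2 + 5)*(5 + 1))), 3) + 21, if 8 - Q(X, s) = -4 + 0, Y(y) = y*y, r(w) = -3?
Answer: 297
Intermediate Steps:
Y(y) = y**2
Q(X, s) = 12 (Q(X, s) = 8 - (-4 + 0) = 8 - 1*(-4) = 8 + 4 = 12)
23*Q(Y(r((-2 + 5)*(5 + 1))), 3) + 21 = 23*12 + 21 = 276 + 21 = 297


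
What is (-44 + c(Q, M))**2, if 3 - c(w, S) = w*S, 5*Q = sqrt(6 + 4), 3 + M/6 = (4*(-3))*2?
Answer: 60893/5 - 13284*sqrt(10)/5 ≈ 3777.1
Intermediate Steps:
M = -162 (M = -18 + 6*((4*(-3))*2) = -18 + 6*(-12*2) = -18 + 6*(-24) = -18 - 144 = -162)
Q = sqrt(10)/5 (Q = sqrt(6 + 4)/5 = sqrt(10)/5 ≈ 0.63246)
c(w, S) = 3 - S*w (c(w, S) = 3 - w*S = 3 - S*w)
(-44 + c(Q, M))**2 = (-44 + (3 - 1*(-162)*sqrt(10)/5))**2 = (-44 + (3 + 162*sqrt(10)/5))**2 = (-41 + 162*sqrt(10)/5)**2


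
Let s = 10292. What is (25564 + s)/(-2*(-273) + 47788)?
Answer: 17928/24167 ≈ 0.74184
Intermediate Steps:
(25564 + s)/(-2*(-273) + 47788) = (25564 + 10292)/(-2*(-273) + 47788) = 35856/(546 + 47788) = 35856/48334 = 35856*(1/48334) = 17928/24167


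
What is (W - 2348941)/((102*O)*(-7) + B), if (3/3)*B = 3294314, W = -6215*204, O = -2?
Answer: -3616801/3295742 ≈ -1.0974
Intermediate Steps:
W = -1267860
B = 3294314
(W - 2348941)/((102*O)*(-7) + B) = (-1267860 - 2348941)/((102*(-2))*(-7) + 3294314) = -3616801/(-204*(-7) + 3294314) = -3616801/(1428 + 3294314) = -3616801/3295742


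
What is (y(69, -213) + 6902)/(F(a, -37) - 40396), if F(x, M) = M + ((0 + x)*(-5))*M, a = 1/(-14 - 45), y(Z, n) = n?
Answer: -394651/2385732 ≈ -0.16542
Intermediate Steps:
a = -1/59 (a = 1/(-59) = -1/59 ≈ -0.016949)
F(x, M) = M - 5*M*x (F(x, M) = M + (x*(-5))*M = M + (-5*x)*M = M - 5*M*x)
(y(69, -213) + 6902)/(F(a, -37) - 40396) = (-213 + 6902)/(-37*(1 - 5*(-1/59)) - 40396) = 6689/(-37*(1 + 5/59) - 40396) = 6689/(-37*64/59 - 40396) = 6689/(-2368/59 - 40396) = 6689/(-2385732/59) = 6689*(-59/2385732) = -394651/2385732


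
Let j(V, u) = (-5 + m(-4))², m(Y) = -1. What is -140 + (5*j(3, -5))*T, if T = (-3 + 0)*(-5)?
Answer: 2560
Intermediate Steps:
j(V, u) = 36 (j(V, u) = (-5 - 1)² = (-6)² = 36)
T = 15 (T = -3*(-5) = 15)
-140 + (5*j(3, -5))*T = -140 + (5*36)*15 = -140 + 180*15 = -140 + 2700 = 2560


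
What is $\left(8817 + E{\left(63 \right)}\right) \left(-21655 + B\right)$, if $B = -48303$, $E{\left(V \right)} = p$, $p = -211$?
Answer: $-602058548$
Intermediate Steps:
$E{\left(V \right)} = -211$
$\left(8817 + E{\left(63 \right)}\right) \left(-21655 + B\right) = \left(8817 - 211\right) \left(-21655 - 48303\right) = 8606 \left(-69958\right) = -602058548$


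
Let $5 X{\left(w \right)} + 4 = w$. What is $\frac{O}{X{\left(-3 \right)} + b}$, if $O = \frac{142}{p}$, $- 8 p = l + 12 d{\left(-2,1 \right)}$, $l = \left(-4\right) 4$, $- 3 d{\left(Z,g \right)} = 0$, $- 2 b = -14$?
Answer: $\frac{355}{28} \approx 12.679$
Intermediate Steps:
$b = 7$ ($b = \left(- \frac{1}{2}\right) \left(-14\right) = 7$)
$d{\left(Z,g \right)} = 0$ ($d{\left(Z,g \right)} = \left(- \frac{1}{3}\right) 0 = 0$)
$l = -16$
$X{\left(w \right)} = - \frac{4}{5} + \frac{w}{5}$
$p = 2$ ($p = - \frac{-16 + 12 \cdot 0}{8} = - \frac{-16 + 0}{8} = \left(- \frac{1}{8}\right) \left(-16\right) = 2$)
$O = 71$ ($O = \frac{142}{2} = 142 \cdot \frac{1}{2} = 71$)
$\frac{O}{X{\left(-3 \right)} + b} = \frac{1}{\left(- \frac{4}{5} + \frac{1}{5} \left(-3\right)\right) + 7} \cdot 71 = \frac{1}{\left(- \frac{4}{5} - \frac{3}{5}\right) + 7} \cdot 71 = \frac{1}{- \frac{7}{5} + 7} \cdot 71 = \frac{1}{\frac{28}{5}} \cdot 71 = \frac{5}{28} \cdot 71 = \frac{355}{28}$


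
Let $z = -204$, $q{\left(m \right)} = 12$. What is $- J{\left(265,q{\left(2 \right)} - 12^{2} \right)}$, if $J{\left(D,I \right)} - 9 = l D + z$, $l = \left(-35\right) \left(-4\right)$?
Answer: $-36905$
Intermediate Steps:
$l = 140$
$J{\left(D,I \right)} = -195 + 140 D$ ($J{\left(D,I \right)} = 9 + \left(140 D - 204\right) = 9 + \left(-204 + 140 D\right) = -195 + 140 D$)
$- J{\left(265,q{\left(2 \right)} - 12^{2} \right)} = - (-195 + 140 \cdot 265) = - (-195 + 37100) = \left(-1\right) 36905 = -36905$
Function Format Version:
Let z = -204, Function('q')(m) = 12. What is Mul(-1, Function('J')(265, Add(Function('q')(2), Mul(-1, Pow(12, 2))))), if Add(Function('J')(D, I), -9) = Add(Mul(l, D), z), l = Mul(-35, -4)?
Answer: -36905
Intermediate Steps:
l = 140
Function('J')(D, I) = Add(-195, Mul(140, D)) (Function('J')(D, I) = Add(9, Add(Mul(140, D), -204)) = Add(9, Add(-204, Mul(140, D))) = Add(-195, Mul(140, D)))
Mul(-1, Function('J')(265, Add(Function('q')(2), Mul(-1, Pow(12, 2))))) = Mul(-1, Add(-195, Mul(140, 265))) = Mul(-1, Add(-195, 37100)) = Mul(-1, 36905) = -36905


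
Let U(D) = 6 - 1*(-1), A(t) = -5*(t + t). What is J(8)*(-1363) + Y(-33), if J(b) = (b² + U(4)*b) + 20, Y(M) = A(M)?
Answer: -190490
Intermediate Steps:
A(t) = -10*t
Y(M) = -10*M
U(D) = 7 (U(D) = 6 + 1 = 7)
J(b) = 20 + b² + 7*b (J(b) = (b² + 7*b) + 20 = 20 + b² + 7*b)
J(8)*(-1363) + Y(-33) = (20 + 8² + 7*8)*(-1363) - 10*(-33) = (20 + 64 + 56)*(-1363) + 330 = 140*(-1363) + 330 = -190820 + 330 = -190490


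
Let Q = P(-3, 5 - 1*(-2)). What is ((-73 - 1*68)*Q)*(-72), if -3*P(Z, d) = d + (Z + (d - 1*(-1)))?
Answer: -40608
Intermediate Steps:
P(Z, d) = -⅓ - 2*d/3 - Z/3 (P(Z, d) = -(d + (Z + (d - 1*(-1))))/3 = -(d + (Z + (d + 1)))/3 = -(d + (Z + (1 + d)))/3 = -(d + (1 + Z + d))/3 = -(1 + Z + 2*d)/3 = -⅓ - 2*d/3 - Z/3)
Q = -4 (Q = -⅓ - 2*(5 - 1*(-2))/3 - ⅓*(-3) = -⅓ - 2*(5 + 2)/3 + 1 = -⅓ - ⅔*7 + 1 = -⅓ - 14/3 + 1 = -4)
((-73 - 1*68)*Q)*(-72) = ((-73 - 1*68)*(-4))*(-72) = ((-73 - 68)*(-4))*(-72) = -141*(-4)*(-72) = 564*(-72) = -40608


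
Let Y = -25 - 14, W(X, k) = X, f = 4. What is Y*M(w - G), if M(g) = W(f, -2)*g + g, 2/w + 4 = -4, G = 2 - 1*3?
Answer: -585/4 ≈ -146.25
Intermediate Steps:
G = -1 (G = 2 - 3 = -1)
w = -¼ (w = 2/(-4 - 4) = 2/(-8) = 2*(-⅛) = -¼ ≈ -0.25000)
M(g) = 5*g (M(g) = 4*g + g = 5*g)
Y = -39
Y*M(w - G) = -195*(-¼ - 1*(-1)) = -195*(-¼ + 1) = -195*3/4 = -39*15/4 = -585/4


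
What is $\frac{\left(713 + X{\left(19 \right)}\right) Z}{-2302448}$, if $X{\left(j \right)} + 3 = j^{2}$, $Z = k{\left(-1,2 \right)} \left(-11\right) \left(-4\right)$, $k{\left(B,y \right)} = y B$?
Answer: $\frac{11781}{287806} \approx 0.040934$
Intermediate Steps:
$k{\left(B,y \right)} = B y$
$Z = -88$ ($Z = \left(-1\right) 2 \left(-11\right) \left(-4\right) = \left(-2\right) \left(-11\right) \left(-4\right) = 22 \left(-4\right) = -88$)
$X{\left(j \right)} = -3 + j^{2}$
$\frac{\left(713 + X{\left(19 \right)}\right) Z}{-2302448} = \frac{\left(713 - \left(3 - 19^{2}\right)\right) \left(-88\right)}{-2302448} = \left(713 + \left(-3 + 361\right)\right) \left(-88\right) \left(- \frac{1}{2302448}\right) = \left(713 + 358\right) \left(-88\right) \left(- \frac{1}{2302448}\right) = 1071 \left(-88\right) \left(- \frac{1}{2302448}\right) = \left(-94248\right) \left(- \frac{1}{2302448}\right) = \frac{11781}{287806}$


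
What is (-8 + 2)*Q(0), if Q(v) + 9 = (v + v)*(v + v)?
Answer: 54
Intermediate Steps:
Q(v) = -9 + 4*v**2 (Q(v) = -9 + (v + v)*(v + v) = -9 + (2*v)*(2*v) = -9 + 4*v**2)
(-8 + 2)*Q(0) = (-8 + 2)*(-9 + 4*0**2) = -6*(-9 + 4*0) = -6*(-9 + 0) = -6*(-9) = 54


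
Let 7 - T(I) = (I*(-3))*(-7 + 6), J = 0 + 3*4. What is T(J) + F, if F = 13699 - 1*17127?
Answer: -3457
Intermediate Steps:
J = 12 (J = 0 + 12 = 12)
T(I) = 7 - 3*I (T(I) = 7 - I*(-3)*(-7 + 6) = 7 - (-3*I)*(-1) = 7 - 3*I)
F = -3428 (F = 13699 - 17127 = -3428)
T(J) + F = (7 - 3*12) - 3428 = (7 - 36) - 3428 = -29 - 3428 = -3457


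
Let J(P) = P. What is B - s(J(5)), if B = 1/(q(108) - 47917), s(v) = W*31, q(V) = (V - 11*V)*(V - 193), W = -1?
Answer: 1360374/43883 ≈ 31.000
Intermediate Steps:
q(V) = -10*V*(-193 + V) (q(V) = (-10*V)*(-193 + V) = -10*V*(-193 + V))
s(v) = -31 (s(v) = -1*31 = -31)
B = 1/43883 (B = 1/(10*108*(193 - 1*108) - 47917) = 1/(10*108*(193 - 108) - 47917) = 1/(10*108*85 - 47917) = 1/(91800 - 47917) = 1/43883 ≈ 2.2788e-5)
B - s(J(5)) = 1/43883 - 1*(-31) = 1/43883 + 31 = 1360374/43883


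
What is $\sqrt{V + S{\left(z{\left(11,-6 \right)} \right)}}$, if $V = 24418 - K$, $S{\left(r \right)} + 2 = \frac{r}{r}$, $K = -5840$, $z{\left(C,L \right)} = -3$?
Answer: $\sqrt{30257} \approx 173.95$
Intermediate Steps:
$S{\left(r \right)} = -1$ ($S{\left(r \right)} = -2 + \frac{r}{r} = -2 + 1 = -1$)
$V = 30258$ ($V = 24418 - -5840 = 24418 + 5840 = 30258$)
$\sqrt{V + S{\left(z{\left(11,-6 \right)} \right)}} = \sqrt{30258 - 1} = \sqrt{30257}$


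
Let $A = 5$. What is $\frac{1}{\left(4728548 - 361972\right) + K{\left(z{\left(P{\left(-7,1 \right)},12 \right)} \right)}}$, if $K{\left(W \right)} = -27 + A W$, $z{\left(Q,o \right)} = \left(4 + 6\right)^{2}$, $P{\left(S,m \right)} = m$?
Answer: $\frac{1}{4367049} \approx 2.2899 \cdot 10^{-7}$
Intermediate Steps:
$z{\left(Q,o \right)} = 100$ ($z{\left(Q,o \right)} = 10^{2} = 100$)
$K{\left(W \right)} = -27 + 5 W$
$\frac{1}{\left(4728548 - 361972\right) + K{\left(z{\left(P{\left(-7,1 \right)},12 \right)} \right)}} = \frac{1}{\left(4728548 - 361972\right) + \left(-27 + 5 \cdot 100\right)} = \frac{1}{\left(4728548 - 361972\right) + \left(-27 + 500\right)} = \frac{1}{4366576 + 473} = \frac{1}{4367049}$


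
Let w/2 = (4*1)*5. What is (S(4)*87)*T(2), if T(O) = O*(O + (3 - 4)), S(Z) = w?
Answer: 6960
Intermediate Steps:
w = 40 (w = 2*((4*1)*5) = 2*(4*5) = 2*20 = 40)
S(Z) = 40
T(O) = O*(-1 + O) (T(O) = O*(O - 1) = O*(-1 + O))
(S(4)*87)*T(2) = (40*87)*(2*(-1 + 2)) = 3480*(2*1) = 3480*2 = 6960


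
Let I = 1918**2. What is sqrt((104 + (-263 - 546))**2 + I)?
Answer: sqrt(4175749) ≈ 2043.5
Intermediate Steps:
I = 3678724
sqrt((104 + (-263 - 546))**2 + I) = sqrt((104 + (-263 - 546))**2 + 3678724) = sqrt((104 - 809)**2 + 3678724) = sqrt((-705)**2 + 3678724) = sqrt(497025 + 3678724) = sqrt(4175749)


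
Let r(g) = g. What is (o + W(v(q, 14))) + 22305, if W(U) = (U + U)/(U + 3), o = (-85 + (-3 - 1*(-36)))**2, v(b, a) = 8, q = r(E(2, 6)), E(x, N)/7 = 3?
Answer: 275115/11 ≈ 25010.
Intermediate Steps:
E(x, N) = 21 (E(x, N) = 7*3 = 21)
q = 21
o = 2704 (o = (-85 + (-3 + 36))**2 = (-85 + 33)**2 = (-52)**2 = 2704)
W(U) = 2*U/(3 + U) (W(U) = (2*U)/(3 + U) = 2*U/(3 + U))
(o + W(v(q, 14))) + 22305 = (2704 + 2*8/(3 + 8)) + 22305 = (2704 + 2*8/11) + 22305 = (2704 + 2*8*(1/11)) + 22305 = (2704 + 16/11) + 22305 = 29760/11 + 22305 = 275115/11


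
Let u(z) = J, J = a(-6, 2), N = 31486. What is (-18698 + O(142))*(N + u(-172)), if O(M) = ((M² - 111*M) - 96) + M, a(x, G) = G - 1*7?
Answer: -448604250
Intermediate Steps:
a(x, G) = -7 + G (a(x, G) = G - 7 = -7 + G)
J = -5 (J = -7 + 2 = -5)
u(z) = -5
O(M) = -96 + M² - 110*M (O(M) = (-96 + M² - 111*M) + M = -96 + M² - 110*M)
(-18698 + O(142))*(N + u(-172)) = (-18698 + (-96 + 142² - 110*142))*(31486 - 5) = (-18698 + (-96 + 20164 - 15620))*31481 = (-18698 + 4448)*31481 = -14250*31481 = -448604250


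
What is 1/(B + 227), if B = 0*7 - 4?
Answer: 1/223 ≈ 0.0044843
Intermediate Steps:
B = -4 (B = 0 - 4 = -4)
1/(B + 227) = 1/(-4 + 227) = 1/223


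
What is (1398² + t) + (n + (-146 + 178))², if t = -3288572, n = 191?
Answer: -1284439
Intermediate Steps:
(1398² + t) + (n + (-146 + 178))² = (1398² - 3288572) + (191 + (-146 + 178))² = (1954404 - 3288572) + (191 + 32)² = -1334168 + 223² = -1334168 + 49729 = -1284439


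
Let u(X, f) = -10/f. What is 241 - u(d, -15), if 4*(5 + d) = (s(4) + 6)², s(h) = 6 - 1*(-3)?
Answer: 721/3 ≈ 240.33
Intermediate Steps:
s(h) = 9 (s(h) = 6 + 3 = 9)
d = 205/4 (d = -5 + (9 + 6)²/4 = -5 + (¼)*15² = -5 + (¼)*225 = -5 + 225/4 = 205/4 ≈ 51.250)
241 - u(d, -15) = 241 - (-10)/(-15) = 241 - (-10)*(-1)/15 = 241 - 1*⅔ = 241 - ⅔ = 721/3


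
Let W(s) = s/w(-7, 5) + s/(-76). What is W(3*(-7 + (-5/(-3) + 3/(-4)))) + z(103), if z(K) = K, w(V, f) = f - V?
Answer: 5798/57 ≈ 101.72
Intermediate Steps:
W(s) = 4*s/57 (W(s) = s/(5 - 1*(-7)) + s/(-76) = s/(5 + 7) + s*(-1/76) = s/12 - s/76 = 4*s/57)
W(3*(-7 + (-5/(-3) + 3/(-4)))) + z(103) = 4*(3*(-7 + (-5/(-3) + 3/(-4))))/57 + 103 = 4*(3*(-7 + (-5*(-1/3) + 3*(-1/4))))/57 + 103 = 4*(3*(-7 + (5/3 - 3/4)))/57 + 103 = 4*(3*(-7 + 11/12))/57 + 103 = 4*(3*(-73/12))/57 + 103 = (4/57)*(-73/4) + 103 = -73/57 + 103 = 5798/57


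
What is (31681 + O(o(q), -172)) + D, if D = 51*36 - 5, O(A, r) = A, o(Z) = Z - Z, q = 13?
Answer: 33512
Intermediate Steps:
o(Z) = 0
D = 1831 (D = 1836 - 5 = 1831)
(31681 + O(o(q), -172)) + D = (31681 + 0) + 1831 = 31681 + 1831 = 33512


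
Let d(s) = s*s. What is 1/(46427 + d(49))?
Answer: 1/48828 ≈ 2.0480e-5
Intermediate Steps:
d(s) = s²
1/(46427 + d(49)) = 1/(46427 + 49²) = 1/(46427 + 2401) = 1/48828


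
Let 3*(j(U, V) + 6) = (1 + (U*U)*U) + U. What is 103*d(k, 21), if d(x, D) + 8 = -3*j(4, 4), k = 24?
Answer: -6077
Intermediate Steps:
j(U, V) = -17/3 + U/3 + U³/3 (j(U, V) = -6 + ((1 + (U*U)*U) + U)/3 = -6 + ((1 + U²*U) + U)/3 = -6 + ((1 + U³) + U)/3 = -6 + (1 + U + U³)/3 = -6 + (⅓ + U/3 + U³/3) = -17/3 + U/3 + U³/3)
d(x, D) = -59 (d(x, D) = -8 - 3*(-17/3 + (⅓)*4 + (⅓)*4³) = -8 - 3*(-17/3 + 4/3 + (⅓)*64) = -8 - 3*(-17/3 + 4/3 + 64/3) = -8 - 3*17 = -8 - 51 = -59)
103*d(k, 21) = 103*(-59) = -6077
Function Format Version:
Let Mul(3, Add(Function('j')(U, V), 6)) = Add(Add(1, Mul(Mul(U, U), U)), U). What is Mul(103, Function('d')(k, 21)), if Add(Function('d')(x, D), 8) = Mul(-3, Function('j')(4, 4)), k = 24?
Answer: -6077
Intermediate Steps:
Function('j')(U, V) = Add(Rational(-17, 3), Mul(Rational(1, 3), U), Mul(Rational(1, 3), Pow(U, 3))) (Function('j')(U, V) = Add(-6, Mul(Rational(1, 3), Add(Add(1, Mul(Mul(U, U), U)), U))) = Add(-6, Mul(Rational(1, 3), Add(Add(1, Mul(Pow(U, 2), U)), U))) = Add(-6, Mul(Rational(1, 3), Add(Add(1, Pow(U, 3)), U))) = Add(-6, Mul(Rational(1, 3), Add(1, U, Pow(U, 3)))) = Add(-6, Add(Rational(1, 3), Mul(Rational(1, 3), U), Mul(Rational(1, 3), Pow(U, 3)))) = Add(Rational(-17, 3), Mul(Rational(1, 3), U), Mul(Rational(1, 3), Pow(U, 3))))
Function('d')(x, D) = -59 (Function('d')(x, D) = Add(-8, Mul(-3, Add(Rational(-17, 3), Mul(Rational(1, 3), 4), Mul(Rational(1, 3), Pow(4, 3))))) = Add(-8, Mul(-3, Add(Rational(-17, 3), Rational(4, 3), Mul(Rational(1, 3), 64)))) = Add(-8, Mul(-3, Add(Rational(-17, 3), Rational(4, 3), Rational(64, 3)))) = Add(-8, Mul(-3, 17)) = Add(-8, -51) = -59)
Mul(103, Function('d')(k, 21)) = Mul(103, -59) = -6077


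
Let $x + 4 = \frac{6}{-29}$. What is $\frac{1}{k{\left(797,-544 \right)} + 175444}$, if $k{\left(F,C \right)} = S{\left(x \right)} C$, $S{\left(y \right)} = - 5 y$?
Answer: $\frac{29}{4756036} \approx 6.0975 \cdot 10^{-6}$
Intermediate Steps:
$x = - \frac{122}{29}$ ($x = -4 + \frac{6}{-29} = -4 + 6 \left(- \frac{1}{29}\right) = -4 - \frac{6}{29} = - \frac{122}{29} \approx -4.2069$)
$k{\left(F,C \right)} = \frac{610 C}{29}$ ($k{\left(F,C \right)} = \left(-5\right) \left(- \frac{122}{29}\right) C = \frac{610 C}{29}$)
$\frac{1}{k{\left(797,-544 \right)} + 175444} = \frac{1}{\frac{610}{29} \left(-544\right) + 175444} = \frac{1}{- \frac{331840}{29} + 175444} = \frac{1}{\frac{4756036}{29}} = \frac{29}{4756036}$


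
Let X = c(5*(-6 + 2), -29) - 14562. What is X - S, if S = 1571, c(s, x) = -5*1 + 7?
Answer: -16131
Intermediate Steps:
c(s, x) = 2 (c(s, x) = -5 + 7 = 2)
X = -14560 (X = 2 - 14562 = -14560)
X - S = -14560 - 1*1571 = -14560 - 1571 = -16131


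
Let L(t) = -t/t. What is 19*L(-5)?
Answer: -19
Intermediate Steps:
L(t) = -1 (L(t) = -1*1 = -1)
19*L(-5) = 19*(-1) = -19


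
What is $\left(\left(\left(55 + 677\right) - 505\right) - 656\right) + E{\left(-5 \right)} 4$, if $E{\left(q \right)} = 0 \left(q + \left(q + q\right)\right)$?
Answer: $-429$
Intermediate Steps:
$E{\left(q \right)} = 0$ ($E{\left(q \right)} = 0 \left(q + 2 q\right) = 0 \cdot 3 q = 0$)
$\left(\left(\left(55 + 677\right) - 505\right) - 656\right) + E{\left(-5 \right)} 4 = \left(\left(\left(55 + 677\right) - 505\right) - 656\right) + 0 \cdot 4 = \left(\left(732 - 505\right) - 656\right) + 0 = \left(227 - 656\right) + 0 = -429 + 0 = -429$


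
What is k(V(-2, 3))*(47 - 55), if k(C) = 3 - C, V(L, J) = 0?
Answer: -24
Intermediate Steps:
k(V(-2, 3))*(47 - 55) = (3 - 1*0)*(47 - 55) = (3 + 0)*(-8) = 3*(-8) = -24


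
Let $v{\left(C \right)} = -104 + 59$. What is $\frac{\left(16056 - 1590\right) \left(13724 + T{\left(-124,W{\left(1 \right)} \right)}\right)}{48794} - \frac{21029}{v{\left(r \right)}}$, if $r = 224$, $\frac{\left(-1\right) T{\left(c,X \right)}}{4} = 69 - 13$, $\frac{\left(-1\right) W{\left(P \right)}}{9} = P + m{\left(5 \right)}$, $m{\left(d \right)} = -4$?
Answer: $\frac{4907092013}{1097865} \approx 4469.7$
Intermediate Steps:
$W{\left(P \right)} = 36 - 9 P$ ($W{\left(P \right)} = - 9 \left(P - 4\right) = - 9 \left(-4 + P\right) = 36 - 9 P$)
$T{\left(c,X \right)} = -224$ ($T{\left(c,X \right)} = - 4 \left(69 - 13\right) = \left(-4\right) 56 = -224$)
$v{\left(C \right)} = -45$
$\frac{\left(16056 - 1590\right) \left(13724 + T{\left(-124,W{\left(1 \right)} \right)}\right)}{48794} - \frac{21029}{v{\left(r \right)}} = \frac{\left(16056 - 1590\right) \left(13724 - 224\right)}{48794} - \frac{21029}{-45} = 14466 \cdot 13500 \cdot \frac{1}{48794} - - \frac{21029}{45} = 195291000 \cdot \frac{1}{48794} + \frac{21029}{45} = \frac{97645500}{24397} + \frac{21029}{45} = \frac{4907092013}{1097865}$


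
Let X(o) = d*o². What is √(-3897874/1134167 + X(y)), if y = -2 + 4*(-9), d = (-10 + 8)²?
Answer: √7425448871681906/1134167 ≈ 75.977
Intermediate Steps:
d = 4 (d = (-2)² = 4)
y = -38 (y = -2 - 36 = -38)
X(o) = 4*o²
√(-3897874/1134167 + X(y)) = √(-3897874/1134167 + 4*(-38)²) = √(-3897874*1/1134167 + 4*1444) = √(-3897874/1134167 + 5776) = √(6547050718/1134167) = √7425448871681906/1134167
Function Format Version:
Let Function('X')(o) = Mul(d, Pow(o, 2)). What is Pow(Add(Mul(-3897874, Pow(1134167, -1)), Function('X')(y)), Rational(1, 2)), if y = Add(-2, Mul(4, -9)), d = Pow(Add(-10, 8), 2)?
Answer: Mul(Rational(1, 1134167), Pow(7425448871681906, Rational(1, 2))) ≈ 75.977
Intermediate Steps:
d = 4 (d = Pow(-2, 2) = 4)
y = -38 (y = Add(-2, -36) = -38)
Function('X')(o) = Mul(4, Pow(o, 2))
Pow(Add(Mul(-3897874, Pow(1134167, -1)), Function('X')(y)), Rational(1, 2)) = Pow(Add(Mul(-3897874, Pow(1134167, -1)), Mul(4, Pow(-38, 2))), Rational(1, 2)) = Pow(Add(Mul(-3897874, Rational(1, 1134167)), Mul(4, 1444)), Rational(1, 2)) = Pow(Add(Rational(-3897874, 1134167), 5776), Rational(1, 2)) = Pow(Rational(6547050718, 1134167), Rational(1, 2)) = Mul(Rational(1, 1134167), Pow(7425448871681906, Rational(1, 2)))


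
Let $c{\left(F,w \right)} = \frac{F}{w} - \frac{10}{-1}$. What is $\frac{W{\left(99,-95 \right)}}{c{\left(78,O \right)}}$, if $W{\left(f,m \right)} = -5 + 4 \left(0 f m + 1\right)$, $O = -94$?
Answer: $- \frac{47}{431} \approx -0.10905$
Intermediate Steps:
$c{\left(F,w \right)} = 10 + \frac{F}{w}$ ($c{\left(F,w \right)} = \frac{F}{w} - -10 = \frac{F}{w} + 10 = 10 + \frac{F}{w}$)
$W{\left(f,m \right)} = -1$ ($W{\left(f,m \right)} = -5 + 4 \left(0 m + 1\right) = -5 + 4 \left(0 + 1\right) = -5 + 4 \cdot 1 = -5 + 4 = -1$)
$\frac{W{\left(99,-95 \right)}}{c{\left(78,O \right)}} = - \frac{1}{10 + \frac{78}{-94}} = - \frac{1}{10 + 78 \left(- \frac{1}{94}\right)} = - \frac{1}{10 - \frac{39}{47}} = - \frac{1}{\frac{431}{47}} = \left(-1\right) \frac{47}{431} = - \frac{47}{431}$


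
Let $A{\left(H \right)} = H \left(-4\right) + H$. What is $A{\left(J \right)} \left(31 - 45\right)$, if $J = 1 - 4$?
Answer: $-126$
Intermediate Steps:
$J = -3$
$A{\left(H \right)} = - 3 H$ ($A{\left(H \right)} = - 4 H + H = - 3 H$)
$A{\left(J \right)} \left(31 - 45\right) = \left(-3\right) \left(-3\right) \left(31 - 45\right) = 9 \left(31 - 45\right) = 9 \left(-14\right) = -126$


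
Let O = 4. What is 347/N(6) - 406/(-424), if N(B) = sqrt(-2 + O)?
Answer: 203/212 + 347*sqrt(2)/2 ≈ 246.32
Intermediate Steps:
N(B) = sqrt(2) (N(B) = sqrt(-2 + 4) = sqrt(2))
347/N(6) - 406/(-424) = 347/(sqrt(2)) - 406/(-424) = 347*(sqrt(2)/2) - 406*(-1/424) = 347*sqrt(2)/2 + 203/212 = 203/212 + 347*sqrt(2)/2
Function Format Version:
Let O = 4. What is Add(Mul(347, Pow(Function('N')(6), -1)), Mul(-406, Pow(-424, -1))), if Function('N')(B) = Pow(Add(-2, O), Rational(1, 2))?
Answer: Add(Rational(203, 212), Mul(Rational(347, 2), Pow(2, Rational(1, 2)))) ≈ 246.32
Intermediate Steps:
Function('N')(B) = Pow(2, Rational(1, 2)) (Function('N')(B) = Pow(Add(-2, 4), Rational(1, 2)) = Pow(2, Rational(1, 2)))
Add(Mul(347, Pow(Function('N')(6), -1)), Mul(-406, Pow(-424, -1))) = Add(Mul(347, Pow(Pow(2, Rational(1, 2)), -1)), Mul(-406, Pow(-424, -1))) = Add(Mul(347, Mul(Rational(1, 2), Pow(2, Rational(1, 2)))), Mul(-406, Rational(-1, 424))) = Add(Mul(Rational(347, 2), Pow(2, Rational(1, 2))), Rational(203, 212)) = Add(Rational(203, 212), Mul(Rational(347, 2), Pow(2, Rational(1, 2))))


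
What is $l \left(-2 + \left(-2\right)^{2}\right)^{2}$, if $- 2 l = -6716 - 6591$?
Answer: $26614$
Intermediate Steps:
$l = \frac{13307}{2}$ ($l = - \frac{-6716 - 6591}{2} = \left(- \frac{1}{2}\right) \left(-13307\right) = \frac{13307}{2} \approx 6653.5$)
$l \left(-2 + \left(-2\right)^{2}\right)^{2} = \frac{13307 \left(-2 + \left(-2\right)^{2}\right)^{2}}{2} = \frac{13307 \left(-2 + 4\right)^{2}}{2} = \frac{13307 \cdot 2^{2}}{2} = \frac{13307}{2} \cdot 4 = 26614$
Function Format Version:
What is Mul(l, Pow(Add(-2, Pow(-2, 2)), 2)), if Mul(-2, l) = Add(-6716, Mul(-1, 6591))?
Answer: 26614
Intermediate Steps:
l = Rational(13307, 2) (l = Mul(Rational(-1, 2), Add(-6716, Mul(-1, 6591))) = Mul(Rational(-1, 2), Add(-6716, -6591)) = Mul(Rational(-1, 2), -13307) = Rational(13307, 2) ≈ 6653.5)
Mul(l, Pow(Add(-2, Pow(-2, 2)), 2)) = Mul(Rational(13307, 2), Pow(Add(-2, Pow(-2, 2)), 2)) = Mul(Rational(13307, 2), Pow(Add(-2, 4), 2)) = Mul(Rational(13307, 2), Pow(2, 2)) = Mul(Rational(13307, 2), 4) = 26614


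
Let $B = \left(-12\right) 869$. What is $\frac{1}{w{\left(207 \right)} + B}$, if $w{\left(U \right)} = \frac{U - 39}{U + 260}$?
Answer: $- \frac{467}{4869708} \approx -9.5899 \cdot 10^{-5}$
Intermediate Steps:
$B = -10428$
$w{\left(U \right)} = \frac{-39 + U}{260 + U}$
$\frac{1}{w{\left(207 \right)} + B} = \frac{1}{\frac{-39 + 207}{260 + 207} - 10428} = \frac{1}{\frac{1}{467} \cdot 168 - 10428} = \frac{1}{\frac{168}{467} - 10428} = \frac{1}{- \frac{4869708}{467}} = - \frac{467}{4869708}$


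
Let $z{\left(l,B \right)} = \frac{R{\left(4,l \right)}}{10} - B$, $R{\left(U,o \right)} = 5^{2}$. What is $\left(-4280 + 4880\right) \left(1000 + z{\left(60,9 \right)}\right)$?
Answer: $596100$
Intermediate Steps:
$R{\left(U,o \right)} = 25$
$z{\left(l,B \right)} = \frac{5}{2} - B$ ($z{\left(l,B \right)} = \frac{25}{10} - B = 25 \cdot \frac{1}{10} - B = \frac{5}{2} - B$)
$\left(-4280 + 4880\right) \left(1000 + z{\left(60,9 \right)}\right) = \left(-4280 + 4880\right) \left(1000 + \left(\frac{5}{2} - 9\right)\right) = 600 \left(1000 + \left(\frac{5}{2} - 9\right)\right) = 600 \left(1000 - \frac{13}{2}\right) = 600 \cdot \frac{1987}{2} = 596100$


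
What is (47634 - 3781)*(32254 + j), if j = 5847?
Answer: 1670843153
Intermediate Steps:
(47634 - 3781)*(32254 + j) = (47634 - 3781)*(32254 + 5847) = 43853*38101 = 1670843153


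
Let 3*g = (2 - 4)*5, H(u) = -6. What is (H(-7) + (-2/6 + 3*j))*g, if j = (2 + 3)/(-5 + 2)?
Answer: 340/9 ≈ 37.778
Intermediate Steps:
g = -10/3 (g = ((2 - 4)*5)/3 = (-2*5)/3 = (1/3)*(-10) = -10/3 ≈ -3.3333)
j = -5/3 (j = 5/(-3) = 5*(-1/3) = -5/3 ≈ -1.6667)
(H(-7) + (-2/6 + 3*j))*g = (-6 + (-2/6 + 3*(-5/3)))*(-10/3) = (-6 + (-2*1/6 - 5))*(-10/3) = (-6 + (-1/3 - 5))*(-10/3) = (-6 - 16/3)*(-10/3) = -34/3*(-10/3) = 340/9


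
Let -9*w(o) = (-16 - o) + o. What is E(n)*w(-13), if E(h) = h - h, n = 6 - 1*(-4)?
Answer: 0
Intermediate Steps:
w(o) = 16/9 (w(o) = -((-16 - o) + o)/9 = -⅑*(-16) = 16/9)
n = 10 (n = 6 + 4 = 10)
E(h) = 0
E(n)*w(-13) = 0*(16/9) = 0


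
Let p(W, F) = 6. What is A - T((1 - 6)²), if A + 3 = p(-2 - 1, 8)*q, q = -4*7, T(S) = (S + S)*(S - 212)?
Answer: 9179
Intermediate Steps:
T(S) = 2*S*(-212 + S) (T(S) = (2*S)*(-212 + S) = 2*S*(-212 + S))
q = -28
A = -171 (A = -3 + 6*(-28) = -3 - 168 = -171)
A - T((1 - 6)²) = -171 - 2*(1 - 6)²*(-212 + (1 - 6)²) = -171 - 2*(-5)²*(-212 + (-5)²) = -171 - 2*25*(-212 + 25) = -171 - 2*25*(-187) = -171 - 1*(-9350) = -171 + 9350 = 9179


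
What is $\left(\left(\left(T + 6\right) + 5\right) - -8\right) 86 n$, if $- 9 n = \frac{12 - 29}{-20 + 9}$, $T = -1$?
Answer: $- \frac{2924}{11} \approx -265.82$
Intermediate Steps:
$n = - \frac{17}{99}$ ($n = - \frac{\left(12 - 29\right) \frac{1}{-20 + 9}}{9} = - \frac{\left(-17\right) \frac{1}{-11}}{9} = - \frac{\left(-17\right) \left(- \frac{1}{11}\right)}{9} = \left(- \frac{1}{9}\right) \frac{17}{11} = - \frac{17}{99} \approx -0.17172$)
$\left(\left(\left(T + 6\right) + 5\right) - -8\right) 86 n = \left(\left(\left(-1 + 6\right) + 5\right) - -8\right) 86 \left(- \frac{17}{99}\right) = \left(\left(5 + 5\right) + 8\right) 86 \left(- \frac{17}{99}\right) = \left(10 + 8\right) 86 \left(- \frac{17}{99}\right) = 18 \cdot 86 \left(- \frac{17}{99}\right) = 1548 \left(- \frac{17}{99}\right) = - \frac{2924}{11}$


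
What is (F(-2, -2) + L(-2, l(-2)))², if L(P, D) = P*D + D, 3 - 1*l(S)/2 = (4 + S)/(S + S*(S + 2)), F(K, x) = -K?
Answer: 36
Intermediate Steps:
l(S) = 6 - 2*(4 + S)/(S + S*(2 + S)) (l(S) = 6 - 2*(4 + S)/(S + S*(S + 2)) = 6 - 2*(4 + S)/(S + S*(2 + S)))
L(P, D) = D + D*P (L(P, D) = D*P + D = D + D*P)
(F(-2, -2) + L(-2, l(-2)))² = (-1*(-2) + (2*(-4 + 3*(-2)² + 8*(-2))/(-2*(3 - 2)))*(1 - 2))² = (2 + (2*(-½)*(-4 + 3*4 - 16)/1)*(-1))² = (2 + (2*(-½)*1*(-4 + 12 - 16))*(-1))² = (2 + (2*(-½)*1*(-8))*(-1))² = (2 + 8*(-1))² = (2 - 8)² = (-6)² = 36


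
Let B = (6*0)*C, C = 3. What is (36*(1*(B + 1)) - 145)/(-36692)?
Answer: 109/36692 ≈ 0.0029707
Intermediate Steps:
B = 0 (B = (6*0)*3 = 0*3 = 0)
(36*(1*(B + 1)) - 145)/(-36692) = (36*(1*(0 + 1)) - 145)/(-36692) = (36*(1*1) - 145)*(-1/36692) = (36*1 - 145)*(-1/36692) = (36 - 145)*(-1/36692) = -109*(-1/36692) = 109/36692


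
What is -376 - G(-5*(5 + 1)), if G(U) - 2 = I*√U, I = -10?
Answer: -378 + 10*I*√30 ≈ -378.0 + 54.772*I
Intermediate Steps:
G(U) = 2 - 10*√U
-376 - G(-5*(5 + 1)) = -376 - (2 - 10*I*√5*√(5 + 1)) = -376 - (2 - 10*I*√30) = -376 + (-2 + 10*I*√30) = -378 + 10*I*√30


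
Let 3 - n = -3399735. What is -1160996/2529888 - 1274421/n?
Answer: -298801025579/358373182056 ≈ -0.83377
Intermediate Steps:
n = 3399738 (n = 3 - 1*(-3399735) = 3 + 3399735 = 3399738)
-1160996/2529888 - 1274421/n = -1160996/2529888 - 1274421/3399738 = -1160996*1/2529888 - 1274421*1/3399738 = -290249/632472 - 424807/1133246 = -298801025579/358373182056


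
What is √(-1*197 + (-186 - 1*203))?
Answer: I*√586 ≈ 24.207*I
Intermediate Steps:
√(-1*197 + (-186 - 1*203)) = √(-197 + (-186 - 203)) = √(-197 - 389) = √(-586) = I*√586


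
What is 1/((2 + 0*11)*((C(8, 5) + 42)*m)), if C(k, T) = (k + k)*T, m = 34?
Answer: 1/8296 ≈ 0.00012054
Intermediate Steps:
C(k, T) = 2*T*k (C(k, T) = (2*k)*T = 2*T*k)
1/((2 + 0*11)*((C(8, 5) + 42)*m)) = 1/((2 + 0*11)*((2*5*8 + 42)*34)) = 1/((2 + 0)*((80 + 42)*34)) = 1/(2*(122*34)) = 1/(2*4148) = 1/8296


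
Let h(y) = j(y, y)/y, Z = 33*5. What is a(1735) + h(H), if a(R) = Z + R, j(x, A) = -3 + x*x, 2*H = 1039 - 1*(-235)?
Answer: 1616066/637 ≈ 2537.0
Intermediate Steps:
H = 637 (H = (1039 - 1*(-235))/2 = (1039 + 235)/2 = (½)*1274 = 637)
j(x, A) = -3 + x²
Z = 165
a(R) = 165 + R
h(y) = (-3 + y²)/y
a(1735) + h(H) = (165 + 1735) + (637 - 3/637) = 1900 + (637 - 3*1/637) = 1900 + (637 - 3/637) = 1900 + 405766/637 = 1616066/637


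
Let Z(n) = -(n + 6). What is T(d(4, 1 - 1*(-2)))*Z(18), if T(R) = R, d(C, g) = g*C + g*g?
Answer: -504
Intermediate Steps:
d(C, g) = g² + C*g (d(C, g) = C*g + g² = g² + C*g)
Z(n) = -6 - n (Z(n) = -(6 + n) = -6 - n)
T(d(4, 1 - 1*(-2)))*Z(18) = ((1 - 1*(-2))*(4 + (1 - 1*(-2))))*(-6 - 1*18) = ((1 + 2)*(4 + (1 + 2)))*(-6 - 18) = (3*(4 + 3))*(-24) = (3*7)*(-24) = 21*(-24) = -504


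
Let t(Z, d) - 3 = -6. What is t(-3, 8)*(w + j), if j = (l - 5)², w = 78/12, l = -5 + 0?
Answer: -639/2 ≈ -319.50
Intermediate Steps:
l = -5
w = 13/2 (w = 78*(1/12) = 13/2 ≈ 6.5000)
t(Z, d) = -3 (t(Z, d) = 3 - 6 = -3)
j = 100 (j = (-5 - 5)² = (-10)² = 100)
t(-3, 8)*(w + j) = -3*(13/2 + 100) = -3*213/2 = -639/2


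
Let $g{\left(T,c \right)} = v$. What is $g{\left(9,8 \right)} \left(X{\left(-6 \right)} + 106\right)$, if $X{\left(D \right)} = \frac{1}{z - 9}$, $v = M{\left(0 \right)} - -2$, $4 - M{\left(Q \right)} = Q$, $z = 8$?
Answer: $630$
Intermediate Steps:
$M{\left(Q \right)} = 4 - Q$
$v = 6$ ($v = \left(4 - 0\right) - -2 = \left(4 + 0\right) + 2 = 4 + 2 = 6$)
$g{\left(T,c \right)} = 6$
$X{\left(D \right)} = -1$ ($X{\left(D \right)} = \frac{1}{8 - 9} = \frac{1}{-1} = -1$)
$g{\left(9,8 \right)} \left(X{\left(-6 \right)} + 106\right) = 6 \left(-1 + 106\right) = 6 \cdot 105 = 630$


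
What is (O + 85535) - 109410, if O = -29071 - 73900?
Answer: -126846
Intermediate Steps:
O = -102971
(O + 85535) - 109410 = (-102971 + 85535) - 109410 = -17436 - 109410 = -126846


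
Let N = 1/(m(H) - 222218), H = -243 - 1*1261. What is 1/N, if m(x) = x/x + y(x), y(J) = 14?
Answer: -222203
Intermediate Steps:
H = -1504 (H = -243 - 1261 = -1504)
m(x) = 15 (m(x) = x/x + 14 = 1 + 14 = 15)
N = -1/222203 (N = 1/(15 - 222218) = 1/(-222203) = -1/222203 ≈ -4.5004e-6)
1/N = 1/(-1/222203) = -222203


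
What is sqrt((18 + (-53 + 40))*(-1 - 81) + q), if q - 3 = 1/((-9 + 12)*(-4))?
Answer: I*sqrt(14655)/6 ≈ 20.176*I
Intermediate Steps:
q = 35/12 (q = 3 + 1/((-9 + 12)*(-4)) = 3 + 1/(3*(-4)) = 3 + 1/(-12) = 3 - 1/12 = 35/12 ≈ 2.9167)
sqrt((18 + (-53 + 40))*(-1 - 81) + q) = sqrt((18 + (-53 + 40))*(-1 - 81) + 35/12) = sqrt((18 - 13)*(-82) + 35/12) = sqrt(5*(-82) + 35/12) = sqrt(-410 + 35/12) = sqrt(-4885/12) = I*sqrt(14655)/6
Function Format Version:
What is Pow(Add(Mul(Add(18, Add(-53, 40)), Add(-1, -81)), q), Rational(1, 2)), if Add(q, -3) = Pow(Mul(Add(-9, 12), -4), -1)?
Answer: Mul(Rational(1, 6), I, Pow(14655, Rational(1, 2))) ≈ Mul(20.176, I)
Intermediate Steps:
q = Rational(35, 12) (q = Add(3, Pow(Mul(Add(-9, 12), -4), -1)) = Add(3, Pow(Mul(3, -4), -1)) = Add(3, Pow(-12, -1)) = Add(3, Rational(-1, 12)) = Rational(35, 12) ≈ 2.9167)
Pow(Add(Mul(Add(18, Add(-53, 40)), Add(-1, -81)), q), Rational(1, 2)) = Pow(Add(Mul(Add(18, Add(-53, 40)), Add(-1, -81)), Rational(35, 12)), Rational(1, 2)) = Pow(Add(Mul(Add(18, -13), -82), Rational(35, 12)), Rational(1, 2)) = Pow(Add(Mul(5, -82), Rational(35, 12)), Rational(1, 2)) = Pow(Add(-410, Rational(35, 12)), Rational(1, 2)) = Pow(Rational(-4885, 12), Rational(1, 2)) = Mul(Rational(1, 6), I, Pow(14655, Rational(1, 2)))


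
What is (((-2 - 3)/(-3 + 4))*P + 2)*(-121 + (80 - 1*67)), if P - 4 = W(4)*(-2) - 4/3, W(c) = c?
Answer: -3096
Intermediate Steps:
P = -16/3 (P = 4 + (4*(-2) - 4/3) = 4 + (-8 - 4*⅓) = 4 + (-8 - 4/3) = 4 - 28/3 = -16/3 ≈ -5.3333)
(((-2 - 3)/(-3 + 4))*P + 2)*(-121 + (80 - 1*67)) = (((-2 - 3)/(-3 + 4))*(-16/3) + 2)*(-121 + (80 - 1*67)) = (-5/1*(-16/3) + 2)*(-121 + (80 - 67)) = (-5*1*(-16/3) + 2)*(-121 + 13) = (-5*(-16/3) + 2)*(-108) = (80/3 + 2)*(-108) = (86/3)*(-108) = -3096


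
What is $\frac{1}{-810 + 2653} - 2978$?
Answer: $- \frac{5488453}{1843} \approx -2978.0$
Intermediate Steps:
$\frac{1}{-810 + 2653} - 2978 = \frac{1}{1843} - 2978 = - \frac{5488453}{1843}$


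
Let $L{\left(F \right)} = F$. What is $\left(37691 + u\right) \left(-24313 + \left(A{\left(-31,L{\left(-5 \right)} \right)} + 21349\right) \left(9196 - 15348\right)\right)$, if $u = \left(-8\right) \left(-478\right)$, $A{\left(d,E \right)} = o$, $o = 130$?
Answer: $-5486751968315$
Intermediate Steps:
$A{\left(d,E \right)} = 130$
$u = 3824$
$\left(37691 + u\right) \left(-24313 + \left(A{\left(-31,L{\left(-5 \right)} \right)} + 21349\right) \left(9196 - 15348\right)\right) = \left(37691 + 3824\right) \left(-24313 + \left(130 + 21349\right) \left(9196 - 15348\right)\right) = 41515 \left(-24313 + 21479 \left(-6152\right)\right) = 41515 \left(-24313 - 132138808\right) = 41515 \left(-132163121\right) = -5486751968315$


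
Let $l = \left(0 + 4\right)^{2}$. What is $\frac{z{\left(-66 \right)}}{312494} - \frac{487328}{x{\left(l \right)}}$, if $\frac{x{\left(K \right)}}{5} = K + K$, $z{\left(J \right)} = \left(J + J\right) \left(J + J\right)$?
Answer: $- \frac{2379442003}{781235} \approx -3045.7$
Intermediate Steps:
$z{\left(J \right)} = 4 J^{2}$ ($z{\left(J \right)} = 2 J 2 J = 4 J^{2}$)
$l = 16$ ($l = 4^{2} = 16$)
$x{\left(K \right)} = 10 K$ ($x{\left(K \right)} = 5 \left(K + K\right) = 5 \cdot 2 K = 10 K$)
$\frac{z{\left(-66 \right)}}{312494} - \frac{487328}{x{\left(l \right)}} = \frac{4 \left(-66\right)^{2}}{312494} - \frac{487328}{10 \cdot 16} = 4 \cdot 4356 \cdot \frac{1}{312494} - \frac{487328}{160} = 17424 \cdot \frac{1}{312494} - \frac{15229}{5} = \frac{8712}{156247} - \frac{15229}{5} = - \frac{2379442003}{781235}$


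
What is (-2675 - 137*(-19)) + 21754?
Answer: 21682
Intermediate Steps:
(-2675 - 137*(-19)) + 21754 = (-2675 + 2603) + 21754 = -72 + 21754 = 21682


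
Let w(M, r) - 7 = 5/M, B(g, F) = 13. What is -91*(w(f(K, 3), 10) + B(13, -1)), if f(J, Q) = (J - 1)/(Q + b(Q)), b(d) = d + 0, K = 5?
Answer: -5005/2 ≈ -2502.5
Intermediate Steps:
b(d) = d
f(J, Q) = (-1 + J)/(2*Q) (f(J, Q) = (J - 1)/(Q + Q) = (-1 + J)/((2*Q)) = (-1 + J)*(1/(2*Q)) = (-1 + J)/(2*Q))
w(M, r) = 7 + 5/M
-91*(w(f(K, 3), 10) + B(13, -1)) = -91*((7 + 5/(((½)*(-1 + 5)/3))) + 13) = -91*((7 + 5/(((½)*(⅓)*4))) + 13) = -91*((7 + 5/(⅔)) + 13) = -91*((7 + 5*(3/2)) + 13) = -91*((7 + 15/2) + 13) = -91*(29/2 + 13) = -91*55/2 = -5005/2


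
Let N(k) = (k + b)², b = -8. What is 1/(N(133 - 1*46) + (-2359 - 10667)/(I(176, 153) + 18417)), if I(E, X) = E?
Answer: 18593/116025887 ≈ 0.00016025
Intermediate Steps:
N(k) = (-8 + k)² (N(k) = (k - 8)² = (-8 + k)²)
1/(N(133 - 1*46) + (-2359 - 10667)/(I(176, 153) + 18417)) = 1/((-8 + (133 - 1*46))² + (-2359 - 10667)/(176 + 18417)) = 1/((-8 + (133 - 46))² - 13026/18593) = 1/((-8 + 87)² - 13026*1/18593) = 1/(79² - 13026/18593) = 1/(6241 - 13026/18593) = 1/(116025887/18593) = 18593/116025887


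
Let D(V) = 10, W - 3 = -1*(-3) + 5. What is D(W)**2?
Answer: 100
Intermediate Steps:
W = 11 (W = 3 + (-1*(-3) + 5) = 3 + (3 + 5) = 3 + 8 = 11)
D(W)**2 = 10**2 = 100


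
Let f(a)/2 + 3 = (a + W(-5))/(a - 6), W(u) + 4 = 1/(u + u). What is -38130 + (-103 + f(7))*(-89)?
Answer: -144726/5 ≈ -28945.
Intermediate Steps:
W(u) = -4 + 1/(2*u) (W(u) = -4 + 1/(u + u) = -4 + 1/(2*u))
f(a) = -6 + 2*(-41/10 + a)/(-6 + a) (f(a) = -6 + 2*((a + (-4 + (½)/(-5)))/(a - 6)) = -6 + 2*((a + (-4 + (½)*(-⅕)))/(-6 + a)) = -6 + 2*((a + (-4 - ⅒))/(-6 + a)) = -6 + 2*((a - 41/10)/(-6 + a)) = -6 + 2*((-41/10 + a)/(-6 + a)) = -6 + 2*(-41/10 + a)/(-6 + a))
-38130 + (-103 + f(7))*(-89) = -38130 + (-103 + (139 - 20*7)/(5*(-6 + 7)))*(-89) = -38130 + (-103 + (⅕)*(139 - 140)/1)*(-89) = -38130 + (-103 + (⅕)*1*(-1))*(-89) = -38130 + (-103 - ⅕)*(-89) = -38130 - 516/5*(-89) = -38130 + 45924/5 = -144726/5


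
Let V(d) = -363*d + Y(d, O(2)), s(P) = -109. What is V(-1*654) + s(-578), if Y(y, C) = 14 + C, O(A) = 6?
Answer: 237313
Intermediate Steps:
V(d) = 20 - 363*d (V(d) = -363*d + (14 + 6) = -363*d + 20 = 20 - 363*d)
V(-1*654) + s(-578) = (20 - (-363)*654) - 109 = (20 - 363*(-654)) - 109 = (20 + 237402) - 109 = 237422 - 109 = 237313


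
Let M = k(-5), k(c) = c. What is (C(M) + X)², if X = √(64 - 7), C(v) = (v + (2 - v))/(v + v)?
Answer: 1426/25 - 2*√57/5 ≈ 54.020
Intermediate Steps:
M = -5
C(v) = 1/v (C(v) = 2/((2*v)) = 2*(1/(2*v)) = 1/v)
X = √57 ≈ 7.5498
(C(M) + X)² = (1/(-5) + √57)² = (-⅕ + √57)²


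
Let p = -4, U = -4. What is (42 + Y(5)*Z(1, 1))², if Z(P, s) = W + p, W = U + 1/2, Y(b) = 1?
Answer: 4761/4 ≈ 1190.3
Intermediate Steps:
W = -7/2 (W = -4 + 1/2 = -4 + ½ = -7/2 ≈ -3.5000)
Z(P, s) = -15/2 (Z(P, s) = -7/2 - 4 = -15/2)
(42 + Y(5)*Z(1, 1))² = (42 + 1*(-15/2))² = (42 - 15/2)² = (69/2)² = 4761/4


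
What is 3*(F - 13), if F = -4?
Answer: -51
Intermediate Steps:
3*(F - 13) = 3*(-4 - 13) = 3*(-17) = -51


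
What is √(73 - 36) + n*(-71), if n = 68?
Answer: -4828 + √37 ≈ -4821.9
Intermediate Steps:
√(73 - 36) + n*(-71) = √(73 - 36) + 68*(-71) = √37 - 4828 = -4828 + √37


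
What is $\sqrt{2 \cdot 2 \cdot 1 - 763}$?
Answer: $i \sqrt{759} \approx 27.55 i$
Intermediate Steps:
$\sqrt{2 \cdot 2 \cdot 1 - 763} = \sqrt{4 \cdot 1 - 763} = \sqrt{4 - 763} = \sqrt{-759} = i \sqrt{759}$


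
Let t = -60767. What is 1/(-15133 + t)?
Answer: -1/75900 ≈ -1.3175e-5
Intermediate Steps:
1/(-15133 + t) = 1/(-15133 - 60767) = 1/(-75900) = -1/75900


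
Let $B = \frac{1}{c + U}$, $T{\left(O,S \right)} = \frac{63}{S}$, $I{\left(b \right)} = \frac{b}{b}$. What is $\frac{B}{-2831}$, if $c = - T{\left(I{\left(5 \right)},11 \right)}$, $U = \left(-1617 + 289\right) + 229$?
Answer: $\frac{11}{34402312} \approx 3.1975 \cdot 10^{-7}$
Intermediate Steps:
$I{\left(b \right)} = 1$
$U = -1099$ ($U = -1328 + 229 = -1099$)
$c = - \frac{63}{11} \approx -5.7273$
$B = - \frac{11}{12152}$ ($B = \frac{1}{- \frac{63}{11} - 1099} = \frac{1}{- \frac{12152}{11}} = - \frac{11}{12152} \approx -0.0009052$)
$\frac{B}{-2831} = - \frac{11}{12152 \left(-2831\right)} = \left(- \frac{11}{12152}\right) \left(- \frac{1}{2831}\right) = \frac{11}{34402312}$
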